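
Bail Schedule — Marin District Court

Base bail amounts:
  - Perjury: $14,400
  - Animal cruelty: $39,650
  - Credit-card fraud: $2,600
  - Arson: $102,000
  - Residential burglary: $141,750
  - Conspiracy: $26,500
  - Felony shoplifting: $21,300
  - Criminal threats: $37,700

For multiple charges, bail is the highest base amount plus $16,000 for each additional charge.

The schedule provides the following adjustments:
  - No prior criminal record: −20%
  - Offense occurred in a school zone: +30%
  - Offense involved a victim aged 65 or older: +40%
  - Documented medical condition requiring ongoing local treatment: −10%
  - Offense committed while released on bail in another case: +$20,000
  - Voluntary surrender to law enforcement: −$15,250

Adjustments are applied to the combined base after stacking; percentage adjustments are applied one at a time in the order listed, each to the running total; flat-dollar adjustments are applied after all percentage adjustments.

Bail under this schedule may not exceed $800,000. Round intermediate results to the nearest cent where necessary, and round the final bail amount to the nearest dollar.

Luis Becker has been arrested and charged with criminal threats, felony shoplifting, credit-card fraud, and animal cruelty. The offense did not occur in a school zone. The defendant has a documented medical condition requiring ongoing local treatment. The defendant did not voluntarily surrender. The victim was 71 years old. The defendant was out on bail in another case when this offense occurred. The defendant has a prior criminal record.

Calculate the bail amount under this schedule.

$130,439

Base amounts from the schedule: criminal threats $37,700; felony shoplifting $21,300; credit-card fraud $2,600; animal cruelty $39,650.
Stacking rule: highest base plus $16,000 per additional charge. Highest is animal cruelty at $39,650; 3 additional charges → +$48,000. Combined base = $87,650.
Offense involved a victim aged 65 or older (+40%): $87,650 × 1.4 = $122,710.
Documented medical condition requiring ongoing local treatment (−10%): $122,710 × 0.9 = $110,439.
Offense committed while released on bail in another case (+$20,000 flat): $110,439 + $20,000 = $130,439.
$130,439 is within the $800,000 maximum.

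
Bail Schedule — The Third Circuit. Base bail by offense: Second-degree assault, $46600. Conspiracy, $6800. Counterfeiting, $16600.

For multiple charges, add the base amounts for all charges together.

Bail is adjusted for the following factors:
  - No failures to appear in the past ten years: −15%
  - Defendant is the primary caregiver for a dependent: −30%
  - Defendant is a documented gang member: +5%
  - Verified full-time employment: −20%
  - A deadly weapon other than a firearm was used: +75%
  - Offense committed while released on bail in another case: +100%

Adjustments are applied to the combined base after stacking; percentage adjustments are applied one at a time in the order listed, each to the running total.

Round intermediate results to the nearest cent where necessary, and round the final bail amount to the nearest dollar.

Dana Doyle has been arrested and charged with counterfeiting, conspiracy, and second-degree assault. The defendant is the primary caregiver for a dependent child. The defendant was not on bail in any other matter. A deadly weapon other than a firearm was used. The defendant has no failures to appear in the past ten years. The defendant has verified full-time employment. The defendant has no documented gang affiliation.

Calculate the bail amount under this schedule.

Base amounts from the schedule: counterfeiting $16600; conspiracy $6800; second-degree assault $46600.
Stacking rule: sum of all bases. $16600 + $6800 + $46600 = $70000.
No failures to appear in the past ten years (−15%): $70000 × 0.85 = $59500.
Defendant is the primary caregiver for a dependent (−30%): $59500 × 0.7 = $41650.
Verified full-time employment (−20%): $41650 × 0.8 = $33320.
A deadly weapon other than a firearm was used (+75%): $33320 × 1.75 = $58310.

$58310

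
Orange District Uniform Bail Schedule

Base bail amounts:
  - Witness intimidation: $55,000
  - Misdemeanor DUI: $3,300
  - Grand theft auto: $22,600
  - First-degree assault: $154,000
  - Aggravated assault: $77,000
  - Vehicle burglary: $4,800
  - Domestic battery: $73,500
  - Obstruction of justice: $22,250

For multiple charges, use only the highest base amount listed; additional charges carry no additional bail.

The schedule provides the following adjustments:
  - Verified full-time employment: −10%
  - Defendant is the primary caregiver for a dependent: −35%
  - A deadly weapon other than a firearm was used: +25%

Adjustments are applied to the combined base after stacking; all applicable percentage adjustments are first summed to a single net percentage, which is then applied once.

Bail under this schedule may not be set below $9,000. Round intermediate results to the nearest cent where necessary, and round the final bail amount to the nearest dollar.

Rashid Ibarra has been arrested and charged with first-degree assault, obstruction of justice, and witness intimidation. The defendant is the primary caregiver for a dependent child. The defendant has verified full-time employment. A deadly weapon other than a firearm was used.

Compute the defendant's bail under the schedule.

$123,200

Base amounts from the schedule: first-degree assault $154,000; obstruction of justice $22,250; witness intimidation $55,000.
Stacking rule: use the highest base only. Highest is first-degree assault at $154,000. Combined base = $154,000.
Net percentage adjustment: −10% −35% +25% = −20%. $154,000 × 0.8 = $123,200.
$123,200 is at or above the $9,000 minimum.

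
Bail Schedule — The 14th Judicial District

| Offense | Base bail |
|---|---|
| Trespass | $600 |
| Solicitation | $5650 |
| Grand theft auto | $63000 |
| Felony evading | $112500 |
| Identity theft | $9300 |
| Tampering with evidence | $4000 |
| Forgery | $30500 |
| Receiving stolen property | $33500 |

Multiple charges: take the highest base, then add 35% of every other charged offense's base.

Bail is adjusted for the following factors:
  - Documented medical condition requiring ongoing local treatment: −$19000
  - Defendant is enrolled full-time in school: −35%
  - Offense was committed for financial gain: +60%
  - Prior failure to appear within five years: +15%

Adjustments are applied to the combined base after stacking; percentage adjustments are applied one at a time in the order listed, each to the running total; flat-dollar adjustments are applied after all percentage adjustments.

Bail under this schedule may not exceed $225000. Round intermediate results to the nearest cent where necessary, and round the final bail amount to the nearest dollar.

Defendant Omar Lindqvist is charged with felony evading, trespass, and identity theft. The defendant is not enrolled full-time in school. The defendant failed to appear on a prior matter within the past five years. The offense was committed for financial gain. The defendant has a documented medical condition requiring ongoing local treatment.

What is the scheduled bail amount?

Base amounts from the schedule: felony evading $112500; trespass $600; identity theft $9300.
Stacking rule: highest base plus 35% of each additional charge. Highest is felony evading at $112500. Additional: $600 × 35% = $210; $9300 × 35% = $3255. Combined base = $112500 + $3465 = $115965.
Offense was committed for financial gain (+60%): $115965 × 1.6 = $185544.
Prior failure to appear within five years (+15%): $185544 × 1.15 = $213375.60.
Documented medical condition requiring ongoing local treatment (−$19000 flat): $213375.60 − $19000 = $194375.60.
$194375.60 is within the $225000 maximum.
Rounded to the nearest dollar: $194376.

$194376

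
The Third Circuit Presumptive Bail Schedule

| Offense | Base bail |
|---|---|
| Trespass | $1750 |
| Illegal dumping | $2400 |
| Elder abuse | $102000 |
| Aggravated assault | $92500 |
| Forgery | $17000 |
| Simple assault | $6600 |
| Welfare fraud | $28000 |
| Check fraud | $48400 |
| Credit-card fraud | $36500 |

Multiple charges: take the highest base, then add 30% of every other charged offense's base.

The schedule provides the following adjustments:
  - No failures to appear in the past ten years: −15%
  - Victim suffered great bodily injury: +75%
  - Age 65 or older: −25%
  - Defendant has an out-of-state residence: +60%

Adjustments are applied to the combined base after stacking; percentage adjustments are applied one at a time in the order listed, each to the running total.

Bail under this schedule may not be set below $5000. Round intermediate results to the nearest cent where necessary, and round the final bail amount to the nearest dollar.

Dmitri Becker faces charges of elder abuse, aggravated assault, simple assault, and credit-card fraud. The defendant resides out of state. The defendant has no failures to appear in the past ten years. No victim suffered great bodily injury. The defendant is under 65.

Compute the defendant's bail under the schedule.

Base amounts from the schedule: elder abuse $102000; aggravated assault $92500; simple assault $6600; credit-card fraud $36500.
Stacking rule: highest base plus 30% of each additional charge. Highest is elder abuse at $102000. Additional: $92500 × 30% = $27750; $6600 × 30% = $1980; $36500 × 30% = $10950. Combined base = $102000 + $40680 = $142680.
No failures to appear in the past ten years (−15%): $142680 × 0.85 = $121278.
Defendant has an out-of-state residence (+60%): $121278 × 1.6 = $194044.80.
$194044.80 is at or above the $5000 minimum.
Rounded to the nearest dollar: $194045.

$194045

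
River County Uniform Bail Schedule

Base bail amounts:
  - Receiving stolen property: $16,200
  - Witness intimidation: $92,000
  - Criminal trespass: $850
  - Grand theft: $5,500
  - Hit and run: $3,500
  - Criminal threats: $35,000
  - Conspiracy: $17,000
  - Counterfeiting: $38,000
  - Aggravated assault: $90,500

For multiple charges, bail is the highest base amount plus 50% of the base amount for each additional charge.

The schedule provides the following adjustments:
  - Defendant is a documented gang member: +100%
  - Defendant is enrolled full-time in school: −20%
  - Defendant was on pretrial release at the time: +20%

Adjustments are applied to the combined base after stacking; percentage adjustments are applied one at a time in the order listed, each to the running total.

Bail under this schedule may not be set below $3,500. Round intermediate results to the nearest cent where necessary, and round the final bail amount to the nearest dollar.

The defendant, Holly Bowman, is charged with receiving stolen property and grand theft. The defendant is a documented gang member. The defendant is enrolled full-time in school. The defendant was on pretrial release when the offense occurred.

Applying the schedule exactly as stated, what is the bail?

$36,384

Base amounts from the schedule: receiving stolen property $16,200; grand theft $5,500.
Stacking rule: highest base plus 50% of each additional charge. Highest is receiving stolen property at $16,200. Additional: $5,500 × 50% = $2,750. Combined base = $16,200 + $2,750 = $18,950.
Defendant is a documented gang member (+100%): $18,950 × 2 = $37,900.
Defendant is enrolled full-time in school (−20%): $37,900 × 0.8 = $30,320.
Defendant was on pretrial release at the time (+20%): $30,320 × 1.2 = $36,384.
$36,384 is at or above the $3,500 minimum.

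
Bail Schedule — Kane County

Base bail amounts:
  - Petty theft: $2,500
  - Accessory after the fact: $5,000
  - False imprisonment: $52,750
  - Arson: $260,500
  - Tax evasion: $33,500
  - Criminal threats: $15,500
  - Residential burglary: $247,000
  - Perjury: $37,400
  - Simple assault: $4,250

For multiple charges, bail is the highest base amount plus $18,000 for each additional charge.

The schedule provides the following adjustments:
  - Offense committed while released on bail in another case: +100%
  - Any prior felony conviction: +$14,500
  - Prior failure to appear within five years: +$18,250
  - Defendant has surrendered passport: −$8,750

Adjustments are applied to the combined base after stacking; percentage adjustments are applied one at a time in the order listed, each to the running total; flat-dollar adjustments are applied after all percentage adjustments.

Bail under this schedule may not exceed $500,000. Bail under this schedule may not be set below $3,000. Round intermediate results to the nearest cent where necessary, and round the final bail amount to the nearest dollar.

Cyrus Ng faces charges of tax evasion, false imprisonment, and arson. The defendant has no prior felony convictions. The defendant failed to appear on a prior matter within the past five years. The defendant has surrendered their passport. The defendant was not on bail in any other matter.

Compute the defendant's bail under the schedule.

$306,000

Base amounts from the schedule: tax evasion $33,500; false imprisonment $52,750; arson $260,500.
Stacking rule: highest base plus $18,000 per additional charge. Highest is arson at $260,500; 2 additional charges → +$36,000. Combined base = $296,500.
Prior failure to appear within five years (+$18,250 flat): $296,500 + $18,250 = $314,750.
Defendant has surrendered passport (−$8,750 flat): $314,750 − $8,750 = $306,000.
$306,000 is within the $500,000 maximum.
$306,000 is at or above the $3,000 minimum.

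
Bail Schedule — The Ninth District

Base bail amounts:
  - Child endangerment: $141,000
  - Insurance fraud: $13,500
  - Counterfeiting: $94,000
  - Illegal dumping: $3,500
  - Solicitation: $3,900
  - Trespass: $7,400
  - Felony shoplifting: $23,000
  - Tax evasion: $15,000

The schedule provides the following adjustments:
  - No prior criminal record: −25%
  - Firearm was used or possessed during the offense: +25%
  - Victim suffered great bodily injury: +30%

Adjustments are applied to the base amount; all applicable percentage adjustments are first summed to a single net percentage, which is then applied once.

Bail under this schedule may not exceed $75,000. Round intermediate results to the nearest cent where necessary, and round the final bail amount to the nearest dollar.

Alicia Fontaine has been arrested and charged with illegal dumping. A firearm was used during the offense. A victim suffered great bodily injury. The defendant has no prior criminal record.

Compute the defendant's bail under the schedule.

Base amounts from the schedule: illegal dumping $3,500.
Single charge. Combined base = $3,500.
Net percentage adjustment: −25% +25% +30% = +30%. $3,500 × 1.3 = $4,550.
$4,550 is within the $75,000 maximum.

$4,550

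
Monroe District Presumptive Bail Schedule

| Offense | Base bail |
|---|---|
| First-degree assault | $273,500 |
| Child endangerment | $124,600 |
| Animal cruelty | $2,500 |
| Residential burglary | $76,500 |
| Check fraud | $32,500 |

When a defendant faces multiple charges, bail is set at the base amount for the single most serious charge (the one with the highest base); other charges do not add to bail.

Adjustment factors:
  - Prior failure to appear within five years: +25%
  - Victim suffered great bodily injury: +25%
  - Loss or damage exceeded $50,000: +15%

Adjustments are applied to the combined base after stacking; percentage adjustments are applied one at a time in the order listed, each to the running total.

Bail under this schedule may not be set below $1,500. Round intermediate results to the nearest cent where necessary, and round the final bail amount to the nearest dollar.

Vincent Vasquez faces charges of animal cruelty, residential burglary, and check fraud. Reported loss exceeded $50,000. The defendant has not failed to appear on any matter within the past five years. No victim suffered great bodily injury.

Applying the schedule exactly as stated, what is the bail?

$87,975

Base amounts from the schedule: animal cruelty $2,500; residential burglary $76,500; check fraud $32,500.
Stacking rule: use the highest base only. Highest is residential burglary at $76,500. Combined base = $76,500.
Loss or damage exceeded $50,000 (+15%): $76,500 × 1.15 = $87,975.
$87,975 is at or above the $1,500 minimum.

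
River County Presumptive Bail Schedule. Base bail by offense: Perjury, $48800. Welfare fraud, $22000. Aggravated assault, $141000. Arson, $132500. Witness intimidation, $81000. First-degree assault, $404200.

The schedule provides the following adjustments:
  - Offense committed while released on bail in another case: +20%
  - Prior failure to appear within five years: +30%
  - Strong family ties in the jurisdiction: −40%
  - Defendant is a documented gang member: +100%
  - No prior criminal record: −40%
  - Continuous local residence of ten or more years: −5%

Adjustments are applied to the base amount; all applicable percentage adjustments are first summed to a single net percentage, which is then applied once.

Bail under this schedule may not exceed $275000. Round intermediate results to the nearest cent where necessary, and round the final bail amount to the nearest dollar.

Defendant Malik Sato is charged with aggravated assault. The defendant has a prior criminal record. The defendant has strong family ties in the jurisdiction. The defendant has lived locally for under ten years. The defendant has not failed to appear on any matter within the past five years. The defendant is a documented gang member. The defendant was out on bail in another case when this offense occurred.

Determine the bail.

$253800

Base amounts from the schedule: aggravated assault $141000.
Single charge. Combined base = $141000.
Net percentage adjustment: +20% −40% +100% = +80%. $141000 × 1.8 = $253800.
$253800 is within the $275000 maximum.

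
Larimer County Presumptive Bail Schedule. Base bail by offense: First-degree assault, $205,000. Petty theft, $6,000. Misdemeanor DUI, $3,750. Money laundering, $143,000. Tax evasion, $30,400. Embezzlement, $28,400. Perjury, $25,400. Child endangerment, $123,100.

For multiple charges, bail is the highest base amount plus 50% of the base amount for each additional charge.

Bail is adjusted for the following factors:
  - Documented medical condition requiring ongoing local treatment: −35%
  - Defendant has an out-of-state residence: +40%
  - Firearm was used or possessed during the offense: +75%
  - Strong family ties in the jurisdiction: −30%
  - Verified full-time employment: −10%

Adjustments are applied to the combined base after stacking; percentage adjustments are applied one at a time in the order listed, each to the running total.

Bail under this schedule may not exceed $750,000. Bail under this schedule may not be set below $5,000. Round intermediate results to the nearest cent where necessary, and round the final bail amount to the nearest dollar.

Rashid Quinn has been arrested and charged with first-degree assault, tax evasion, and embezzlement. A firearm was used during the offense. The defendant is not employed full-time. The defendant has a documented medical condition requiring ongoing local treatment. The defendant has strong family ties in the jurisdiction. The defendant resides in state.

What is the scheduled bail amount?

$186,641

Base amounts from the schedule: first-degree assault $205,000; tax evasion $30,400; embezzlement $28,400.
Stacking rule: highest base plus 50% of each additional charge. Highest is first-degree assault at $205,000. Additional: $30,400 × 50% = $15,200; $28,400 × 50% = $14,200. Combined base = $205,000 + $29,400 = $234,400.
Documented medical condition requiring ongoing local treatment (−35%): $234,400 × 0.65 = $152,360.
Firearm was used or possessed during the offense (+75%): $152,360 × 1.75 = $266,630.
Strong family ties in the jurisdiction (−30%): $266,630 × 0.7 = $186,641.
$186,641 is within the $750,000 maximum.
$186,641 is at or above the $5,000 minimum.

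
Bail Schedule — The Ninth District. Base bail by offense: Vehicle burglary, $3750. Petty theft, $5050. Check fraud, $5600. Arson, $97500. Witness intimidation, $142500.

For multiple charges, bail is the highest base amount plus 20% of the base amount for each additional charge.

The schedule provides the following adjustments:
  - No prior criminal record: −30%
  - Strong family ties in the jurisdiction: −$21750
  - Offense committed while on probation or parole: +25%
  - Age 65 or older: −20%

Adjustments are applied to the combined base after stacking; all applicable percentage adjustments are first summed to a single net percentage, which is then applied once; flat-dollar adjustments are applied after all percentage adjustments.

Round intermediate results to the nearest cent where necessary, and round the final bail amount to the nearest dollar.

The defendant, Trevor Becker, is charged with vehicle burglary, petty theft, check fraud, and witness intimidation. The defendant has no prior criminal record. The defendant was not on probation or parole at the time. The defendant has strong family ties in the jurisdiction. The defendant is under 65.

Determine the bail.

Base amounts from the schedule: vehicle burglary $3750; petty theft $5050; check fraud $5600; witness intimidation $142500.
Stacking rule: highest base plus 20% of each additional charge. Highest is witness intimidation at $142500. Additional: $3750 × 20% = $750; $5050 × 20% = $1010; $5600 × 20% = $1120. Combined base = $142500 + $2880 = $145380.
No prior criminal record (−30%): $145380 × 0.7 = $101766.
Strong family ties in the jurisdiction (−$21750 flat): $101766 − $21750 = $80016.

$80016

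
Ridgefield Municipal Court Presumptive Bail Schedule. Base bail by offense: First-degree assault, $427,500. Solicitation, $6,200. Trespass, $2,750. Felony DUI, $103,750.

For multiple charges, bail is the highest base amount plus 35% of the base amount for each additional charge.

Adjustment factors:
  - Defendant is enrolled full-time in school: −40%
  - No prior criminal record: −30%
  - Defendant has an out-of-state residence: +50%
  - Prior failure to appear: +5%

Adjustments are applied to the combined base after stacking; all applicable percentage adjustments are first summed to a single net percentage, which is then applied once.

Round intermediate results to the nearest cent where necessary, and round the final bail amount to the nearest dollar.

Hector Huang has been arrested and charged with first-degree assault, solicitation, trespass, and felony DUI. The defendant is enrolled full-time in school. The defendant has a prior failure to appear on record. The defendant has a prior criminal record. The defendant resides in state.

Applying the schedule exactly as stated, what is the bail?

Base amounts from the schedule: first-degree assault $427,500; solicitation $6,200; trespass $2,750; felony DUI $103,750.
Stacking rule: highest base plus 35% of each additional charge. Highest is first-degree assault at $427,500. Additional: $6,200 × 35% = $2,170; $2,750 × 35% = $962.50; $103,750 × 35% = $36,312.50. Combined base = $427,500 + $39,445 = $466,945.
Net percentage adjustment: −40% +5% = −35%. $466,945 × 0.65 = $303,514.25.
Rounded to the nearest dollar: $303,514.

$303,514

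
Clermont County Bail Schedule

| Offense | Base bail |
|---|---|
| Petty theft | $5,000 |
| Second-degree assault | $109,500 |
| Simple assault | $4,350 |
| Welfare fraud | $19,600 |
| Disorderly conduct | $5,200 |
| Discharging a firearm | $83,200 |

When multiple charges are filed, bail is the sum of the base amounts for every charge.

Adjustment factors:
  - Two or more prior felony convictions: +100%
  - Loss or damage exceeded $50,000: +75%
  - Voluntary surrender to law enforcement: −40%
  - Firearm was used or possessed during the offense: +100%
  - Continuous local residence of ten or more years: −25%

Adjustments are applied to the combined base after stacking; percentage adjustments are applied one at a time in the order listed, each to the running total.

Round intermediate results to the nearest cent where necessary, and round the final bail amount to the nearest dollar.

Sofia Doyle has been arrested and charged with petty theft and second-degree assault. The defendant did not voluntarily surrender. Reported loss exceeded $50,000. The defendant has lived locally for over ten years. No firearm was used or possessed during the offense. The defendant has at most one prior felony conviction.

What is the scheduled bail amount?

$150,281

Base amounts from the schedule: petty theft $5,000; second-degree assault $109,500.
Stacking rule: sum of all bases. $5,000 + $109,500 = $114,500.
Loss or damage exceeded $50,000 (+75%): $114,500 × 1.75 = $200,375.
Continuous local residence of ten or more years (−25%): $200,375 × 0.75 = $150,281.25.
Rounded to the nearest dollar: $150,281.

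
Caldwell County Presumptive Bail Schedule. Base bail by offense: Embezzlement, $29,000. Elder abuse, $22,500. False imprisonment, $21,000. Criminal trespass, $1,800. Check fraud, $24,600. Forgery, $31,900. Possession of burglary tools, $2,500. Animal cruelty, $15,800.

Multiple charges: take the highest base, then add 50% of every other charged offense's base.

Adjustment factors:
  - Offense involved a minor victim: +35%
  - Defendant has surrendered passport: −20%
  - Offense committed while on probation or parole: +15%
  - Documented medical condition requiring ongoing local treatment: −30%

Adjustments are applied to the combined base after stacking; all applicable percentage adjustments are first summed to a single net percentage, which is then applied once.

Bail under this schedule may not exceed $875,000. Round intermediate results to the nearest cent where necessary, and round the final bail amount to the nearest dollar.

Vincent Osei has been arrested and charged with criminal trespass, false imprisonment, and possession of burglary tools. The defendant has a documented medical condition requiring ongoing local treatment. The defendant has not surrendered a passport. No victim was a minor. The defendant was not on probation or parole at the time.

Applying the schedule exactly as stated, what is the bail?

$16,205

Base amounts from the schedule: criminal trespass $1,800; false imprisonment $21,000; possession of burglary tools $2,500.
Stacking rule: highest base plus 50% of each additional charge. Highest is false imprisonment at $21,000. Additional: $1,800 × 50% = $900; $2,500 × 50% = $1,250. Combined base = $21,000 + $2,150 = $23,150.
Documented medical condition requiring ongoing local treatment (−30%): $23,150 × 0.7 = $16,205.
$16,205 is within the $875,000 maximum.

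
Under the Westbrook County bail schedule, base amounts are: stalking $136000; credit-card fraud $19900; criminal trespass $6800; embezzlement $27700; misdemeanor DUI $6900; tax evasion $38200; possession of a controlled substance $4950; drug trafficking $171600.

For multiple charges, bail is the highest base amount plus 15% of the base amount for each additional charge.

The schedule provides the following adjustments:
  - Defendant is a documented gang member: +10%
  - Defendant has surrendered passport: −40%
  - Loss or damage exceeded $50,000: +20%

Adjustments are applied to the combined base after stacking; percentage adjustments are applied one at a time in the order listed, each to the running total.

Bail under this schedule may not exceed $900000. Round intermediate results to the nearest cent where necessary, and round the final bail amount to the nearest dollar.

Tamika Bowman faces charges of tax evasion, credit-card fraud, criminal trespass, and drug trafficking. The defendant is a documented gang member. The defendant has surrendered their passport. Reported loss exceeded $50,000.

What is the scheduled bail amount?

$143617

Base amounts from the schedule: tax evasion $38200; credit-card fraud $19900; criminal trespass $6800; drug trafficking $171600.
Stacking rule: highest base plus 15% of each additional charge. Highest is drug trafficking at $171600. Additional: $38200 × 15% = $5730; $19900 × 15% = $2985; $6800 × 15% = $1020. Combined base = $171600 + $9735 = $181335.
Defendant is a documented gang member (+10%): $181335 × 1.1 = $199468.50.
Defendant has surrendered passport (−40%): $199468.50 × 0.6 = $119681.10.
Loss or damage exceeded $50,000 (+20%): $119681.10 × 1.2 = $143617.32.
$143617.32 is within the $900000 maximum.
Rounded to the nearest dollar: $143617.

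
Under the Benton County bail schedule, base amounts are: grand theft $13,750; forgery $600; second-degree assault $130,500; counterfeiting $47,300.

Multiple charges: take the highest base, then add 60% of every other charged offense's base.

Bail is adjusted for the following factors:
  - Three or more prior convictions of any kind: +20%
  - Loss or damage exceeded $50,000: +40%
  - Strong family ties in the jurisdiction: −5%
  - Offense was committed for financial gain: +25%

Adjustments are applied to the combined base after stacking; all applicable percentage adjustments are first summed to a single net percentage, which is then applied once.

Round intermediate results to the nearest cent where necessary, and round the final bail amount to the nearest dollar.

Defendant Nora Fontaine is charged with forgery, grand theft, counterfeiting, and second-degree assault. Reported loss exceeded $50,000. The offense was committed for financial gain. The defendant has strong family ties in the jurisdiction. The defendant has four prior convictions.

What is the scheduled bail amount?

$301,482

Base amounts from the schedule: forgery $600; grand theft $13,750; counterfeiting $47,300; second-degree assault $130,500.
Stacking rule: highest base plus 60% of each additional charge. Highest is second-degree assault at $130,500. Additional: $600 × 60% = $360; $13,750 × 60% = $8,250; $47,300 × 60% = $28,380. Combined base = $130,500 + $36,990 = $167,490.
Net percentage adjustment: +20% +40% −5% +25% = +80%. $167,490 × 1.8 = $301,482.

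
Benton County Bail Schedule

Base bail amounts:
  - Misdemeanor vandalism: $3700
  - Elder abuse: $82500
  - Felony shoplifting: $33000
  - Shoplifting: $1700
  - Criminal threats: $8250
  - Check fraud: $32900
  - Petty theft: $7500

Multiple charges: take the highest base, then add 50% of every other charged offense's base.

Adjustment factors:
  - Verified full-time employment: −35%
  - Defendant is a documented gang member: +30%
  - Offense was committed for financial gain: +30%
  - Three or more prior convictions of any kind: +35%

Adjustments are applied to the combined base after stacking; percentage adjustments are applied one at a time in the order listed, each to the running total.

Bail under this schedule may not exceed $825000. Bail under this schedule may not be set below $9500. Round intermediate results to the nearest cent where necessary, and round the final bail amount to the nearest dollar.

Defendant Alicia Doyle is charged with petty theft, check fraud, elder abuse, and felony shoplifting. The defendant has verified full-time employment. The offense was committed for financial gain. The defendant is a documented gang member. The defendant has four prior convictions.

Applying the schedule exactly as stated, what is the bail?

$176771

Base amounts from the schedule: petty theft $7500; check fraud $32900; elder abuse $82500; felony shoplifting $33000.
Stacking rule: highest base plus 50% of each additional charge. Highest is elder abuse at $82500. Additional: $7500 × 50% = $3750; $32900 × 50% = $16450; $33000 × 50% = $16500. Combined base = $82500 + $36700 = $119200.
Verified full-time employment (−35%): $119200 × 0.65 = $77480.
Defendant is a documented gang member (+30%): $77480 × 1.3 = $100724.
Offense was committed for financial gain (+30%): $100724 × 1.3 = $130941.20.
Three or more prior convictions of any kind (+35%): $130941.20 × 1.35 = $176770.62.
$176770.62 is within the $825000 maximum.
$176770.62 is at or above the $9500 minimum.
Rounded to the nearest dollar: $176771.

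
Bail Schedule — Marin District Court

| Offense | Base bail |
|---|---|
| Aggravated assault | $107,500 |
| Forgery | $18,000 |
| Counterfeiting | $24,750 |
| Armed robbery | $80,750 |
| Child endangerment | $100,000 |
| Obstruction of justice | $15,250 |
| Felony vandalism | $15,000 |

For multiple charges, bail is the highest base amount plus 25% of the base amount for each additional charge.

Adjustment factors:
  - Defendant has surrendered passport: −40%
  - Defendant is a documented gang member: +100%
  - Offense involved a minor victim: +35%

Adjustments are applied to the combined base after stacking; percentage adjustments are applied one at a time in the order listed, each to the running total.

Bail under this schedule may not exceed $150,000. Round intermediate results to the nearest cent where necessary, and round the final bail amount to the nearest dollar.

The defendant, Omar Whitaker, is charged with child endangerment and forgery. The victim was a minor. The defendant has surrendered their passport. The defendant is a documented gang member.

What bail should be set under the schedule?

Base amounts from the schedule: child endangerment $100,000; forgery $18,000.
Stacking rule: highest base plus 25% of each additional charge. Highest is child endangerment at $100,000. Additional: $18,000 × 25% = $4,500. Combined base = $100,000 + $4,500 = $104,500.
Defendant has surrendered passport (−40%): $104,500 × 0.6 = $62,700.
Defendant is a documented gang member (+100%): $62,700 × 2 = $125,400.
Offense involved a minor victim (+35%): $125,400 × 1.35 = $169,290.
Result $169,290 exceeds the maximum of $150,000; bail is capped at $150,000.

$150,000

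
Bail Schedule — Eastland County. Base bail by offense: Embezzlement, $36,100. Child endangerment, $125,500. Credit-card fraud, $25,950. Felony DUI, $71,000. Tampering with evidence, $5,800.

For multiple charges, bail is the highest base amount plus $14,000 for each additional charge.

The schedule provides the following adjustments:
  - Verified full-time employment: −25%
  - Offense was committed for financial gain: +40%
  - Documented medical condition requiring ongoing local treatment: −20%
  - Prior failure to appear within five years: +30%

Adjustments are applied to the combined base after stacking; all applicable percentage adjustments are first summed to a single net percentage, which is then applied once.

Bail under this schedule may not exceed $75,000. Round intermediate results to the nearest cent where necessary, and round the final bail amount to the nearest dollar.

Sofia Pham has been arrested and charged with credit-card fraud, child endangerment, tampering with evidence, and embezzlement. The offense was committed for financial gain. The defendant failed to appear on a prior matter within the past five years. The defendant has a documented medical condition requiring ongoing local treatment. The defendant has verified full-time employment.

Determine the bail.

$75,000

Base amounts from the schedule: credit-card fraud $25,950; child endangerment $125,500; tampering with evidence $5,800; embezzlement $36,100.
Stacking rule: highest base plus $14,000 per additional charge. Highest is child endangerment at $125,500; 3 additional charges → +$42,000. Combined base = $167,500.
Net percentage adjustment: −25% +40% −20% +30% = +25%. $167,500 × 1.25 = $209,375.
Result $209,375 exceeds the maximum of $75,000; bail is capped at $75,000.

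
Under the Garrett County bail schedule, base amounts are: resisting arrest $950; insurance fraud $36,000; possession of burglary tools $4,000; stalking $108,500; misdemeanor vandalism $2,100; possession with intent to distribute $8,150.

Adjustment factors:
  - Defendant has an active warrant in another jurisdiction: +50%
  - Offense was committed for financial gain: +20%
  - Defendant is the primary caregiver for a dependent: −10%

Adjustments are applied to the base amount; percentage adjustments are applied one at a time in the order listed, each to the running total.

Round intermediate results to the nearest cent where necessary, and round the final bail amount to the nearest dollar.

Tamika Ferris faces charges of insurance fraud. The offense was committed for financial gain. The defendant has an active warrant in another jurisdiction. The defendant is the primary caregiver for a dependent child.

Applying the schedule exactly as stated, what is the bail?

$58,320

Base amounts from the schedule: insurance fraud $36,000.
Single charge. Combined base = $36,000.
Defendant has an active warrant in another jurisdiction (+50%): $36,000 × 1.5 = $54,000.
Offense was committed for financial gain (+20%): $54,000 × 1.2 = $64,800.
Defendant is the primary caregiver for a dependent (−10%): $64,800 × 0.9 = $58,320.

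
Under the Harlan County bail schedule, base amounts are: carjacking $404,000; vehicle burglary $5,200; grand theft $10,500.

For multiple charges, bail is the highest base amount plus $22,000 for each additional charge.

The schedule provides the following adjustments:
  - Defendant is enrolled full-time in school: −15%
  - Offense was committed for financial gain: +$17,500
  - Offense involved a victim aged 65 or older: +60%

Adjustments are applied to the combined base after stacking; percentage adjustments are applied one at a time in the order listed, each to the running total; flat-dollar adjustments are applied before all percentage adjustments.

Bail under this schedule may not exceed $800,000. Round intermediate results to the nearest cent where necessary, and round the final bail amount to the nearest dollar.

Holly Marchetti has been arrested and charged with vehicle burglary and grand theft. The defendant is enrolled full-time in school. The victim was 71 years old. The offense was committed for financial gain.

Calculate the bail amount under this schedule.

$68,000

Base amounts from the schedule: vehicle burglary $5,200; grand theft $10,500.
Stacking rule: highest base plus $22,000 per additional charge. Highest is grand theft at $10,500; 1 additional charge → +$22,000. Combined base = $32,500.
Offense was committed for financial gain (+$17,500 flat): $32,500 + $17,500 = $50,000.
Defendant is enrolled full-time in school (−15%): $50,000 × 0.85 = $42,500.
Offense involved a victim aged 65 or older (+60%): $42,500 × 1.6 = $68,000.
$68,000 is within the $800,000 maximum.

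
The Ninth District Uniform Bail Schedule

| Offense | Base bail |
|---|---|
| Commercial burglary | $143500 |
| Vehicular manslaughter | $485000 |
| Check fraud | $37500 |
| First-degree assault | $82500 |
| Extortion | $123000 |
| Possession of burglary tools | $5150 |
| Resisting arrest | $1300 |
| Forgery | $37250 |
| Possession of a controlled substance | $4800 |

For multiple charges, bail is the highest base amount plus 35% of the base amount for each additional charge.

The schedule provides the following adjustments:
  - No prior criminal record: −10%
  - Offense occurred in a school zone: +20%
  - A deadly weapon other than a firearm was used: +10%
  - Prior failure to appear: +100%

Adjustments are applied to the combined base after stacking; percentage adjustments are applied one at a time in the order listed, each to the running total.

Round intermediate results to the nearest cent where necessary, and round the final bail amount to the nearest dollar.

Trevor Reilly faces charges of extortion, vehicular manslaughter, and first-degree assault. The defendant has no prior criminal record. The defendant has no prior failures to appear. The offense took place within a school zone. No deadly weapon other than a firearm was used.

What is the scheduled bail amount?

Base amounts from the schedule: extortion $123000; vehicular manslaughter $485000; first-degree assault $82500.
Stacking rule: highest base plus 35% of each additional charge. Highest is vehicular manslaughter at $485000. Additional: $123000 × 35% = $43050; $82500 × 35% = $28875. Combined base = $485000 + $71925 = $556925.
No prior criminal record (−10%): $556925 × 0.9 = $501232.50.
Offense occurred in a school zone (+20%): $501232.50 × 1.2 = $601479.

$601479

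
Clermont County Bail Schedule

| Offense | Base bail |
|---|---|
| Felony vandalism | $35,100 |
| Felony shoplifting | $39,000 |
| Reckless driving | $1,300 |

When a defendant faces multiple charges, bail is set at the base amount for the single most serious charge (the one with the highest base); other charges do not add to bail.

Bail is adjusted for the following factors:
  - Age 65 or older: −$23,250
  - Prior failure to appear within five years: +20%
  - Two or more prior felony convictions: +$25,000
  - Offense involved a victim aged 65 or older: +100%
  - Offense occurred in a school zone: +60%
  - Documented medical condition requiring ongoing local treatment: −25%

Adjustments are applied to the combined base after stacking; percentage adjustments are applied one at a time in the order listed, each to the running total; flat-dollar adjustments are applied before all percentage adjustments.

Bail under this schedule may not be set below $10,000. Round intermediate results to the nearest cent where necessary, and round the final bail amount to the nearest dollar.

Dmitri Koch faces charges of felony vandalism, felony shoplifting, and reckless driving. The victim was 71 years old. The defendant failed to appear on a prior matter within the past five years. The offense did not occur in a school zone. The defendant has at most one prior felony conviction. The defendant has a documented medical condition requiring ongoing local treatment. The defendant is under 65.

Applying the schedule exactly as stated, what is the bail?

Base amounts from the schedule: felony vandalism $35,100; felony shoplifting $39,000; reckless driving $1,300.
Stacking rule: use the highest base only. Highest is felony shoplifting at $39,000. Combined base = $39,000.
Prior failure to appear within five years (+20%): $39,000 × 1.2 = $46,800.
Offense involved a victim aged 65 or older (+100%): $46,800 × 2 = $93,600.
Documented medical condition requiring ongoing local treatment (−25%): $93,600 × 0.75 = $70,200.
$70,200 is at or above the $10,000 minimum.

$70,200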